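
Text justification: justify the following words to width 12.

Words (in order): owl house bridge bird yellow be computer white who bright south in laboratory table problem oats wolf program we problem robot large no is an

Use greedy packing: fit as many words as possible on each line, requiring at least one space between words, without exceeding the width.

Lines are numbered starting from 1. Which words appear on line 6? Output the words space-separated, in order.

Answer: bright south

Derivation:
Line 1: ['owl', 'house'] (min_width=9, slack=3)
Line 2: ['bridge', 'bird'] (min_width=11, slack=1)
Line 3: ['yellow', 'be'] (min_width=9, slack=3)
Line 4: ['computer'] (min_width=8, slack=4)
Line 5: ['white', 'who'] (min_width=9, slack=3)
Line 6: ['bright', 'south'] (min_width=12, slack=0)
Line 7: ['in'] (min_width=2, slack=10)
Line 8: ['laboratory'] (min_width=10, slack=2)
Line 9: ['table'] (min_width=5, slack=7)
Line 10: ['problem', 'oats'] (min_width=12, slack=0)
Line 11: ['wolf', 'program'] (min_width=12, slack=0)
Line 12: ['we', 'problem'] (min_width=10, slack=2)
Line 13: ['robot', 'large'] (min_width=11, slack=1)
Line 14: ['no', 'is', 'an'] (min_width=8, slack=4)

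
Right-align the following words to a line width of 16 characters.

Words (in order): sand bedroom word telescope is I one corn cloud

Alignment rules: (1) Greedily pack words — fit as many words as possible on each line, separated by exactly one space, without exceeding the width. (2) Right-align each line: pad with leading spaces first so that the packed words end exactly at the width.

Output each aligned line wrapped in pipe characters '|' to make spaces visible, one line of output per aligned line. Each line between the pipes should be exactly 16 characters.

Line 1: ['sand', 'bedroom'] (min_width=12, slack=4)
Line 2: ['word', 'telescope'] (min_width=14, slack=2)
Line 3: ['is', 'I', 'one', 'corn'] (min_width=13, slack=3)
Line 4: ['cloud'] (min_width=5, slack=11)

Answer: |    sand bedroom|
|  word telescope|
|   is I one corn|
|           cloud|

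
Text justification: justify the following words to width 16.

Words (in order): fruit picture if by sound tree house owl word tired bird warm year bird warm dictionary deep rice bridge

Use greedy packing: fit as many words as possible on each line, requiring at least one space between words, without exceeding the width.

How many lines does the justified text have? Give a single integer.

Line 1: ['fruit', 'picture', 'if'] (min_width=16, slack=0)
Line 2: ['by', 'sound', 'tree'] (min_width=13, slack=3)
Line 3: ['house', 'owl', 'word'] (min_width=14, slack=2)
Line 4: ['tired', 'bird', 'warm'] (min_width=15, slack=1)
Line 5: ['year', 'bird', 'warm'] (min_width=14, slack=2)
Line 6: ['dictionary', 'deep'] (min_width=15, slack=1)
Line 7: ['rice', 'bridge'] (min_width=11, slack=5)
Total lines: 7

Answer: 7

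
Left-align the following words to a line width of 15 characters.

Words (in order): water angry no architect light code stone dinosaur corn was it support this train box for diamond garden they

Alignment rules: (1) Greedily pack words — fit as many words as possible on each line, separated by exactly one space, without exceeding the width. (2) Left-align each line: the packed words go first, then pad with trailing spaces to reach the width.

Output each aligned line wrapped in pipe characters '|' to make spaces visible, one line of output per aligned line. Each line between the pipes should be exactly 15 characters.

Answer: |water angry no |
|architect light|
|code stone     |
|dinosaur corn  |
|was it support |
|this train box |
|for diamond    |
|garden they    |

Derivation:
Line 1: ['water', 'angry', 'no'] (min_width=14, slack=1)
Line 2: ['architect', 'light'] (min_width=15, slack=0)
Line 3: ['code', 'stone'] (min_width=10, slack=5)
Line 4: ['dinosaur', 'corn'] (min_width=13, slack=2)
Line 5: ['was', 'it', 'support'] (min_width=14, slack=1)
Line 6: ['this', 'train', 'box'] (min_width=14, slack=1)
Line 7: ['for', 'diamond'] (min_width=11, slack=4)
Line 8: ['garden', 'they'] (min_width=11, slack=4)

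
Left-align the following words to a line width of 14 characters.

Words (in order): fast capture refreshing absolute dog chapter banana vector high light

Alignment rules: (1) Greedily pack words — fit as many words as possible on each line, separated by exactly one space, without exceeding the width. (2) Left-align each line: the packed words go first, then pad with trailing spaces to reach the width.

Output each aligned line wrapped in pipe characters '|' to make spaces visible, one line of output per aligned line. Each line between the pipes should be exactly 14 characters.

Answer: |fast capture  |
|refreshing    |
|absolute dog  |
|chapter banana|
|vector high   |
|light         |

Derivation:
Line 1: ['fast', 'capture'] (min_width=12, slack=2)
Line 2: ['refreshing'] (min_width=10, slack=4)
Line 3: ['absolute', 'dog'] (min_width=12, slack=2)
Line 4: ['chapter', 'banana'] (min_width=14, slack=0)
Line 5: ['vector', 'high'] (min_width=11, slack=3)
Line 6: ['light'] (min_width=5, slack=9)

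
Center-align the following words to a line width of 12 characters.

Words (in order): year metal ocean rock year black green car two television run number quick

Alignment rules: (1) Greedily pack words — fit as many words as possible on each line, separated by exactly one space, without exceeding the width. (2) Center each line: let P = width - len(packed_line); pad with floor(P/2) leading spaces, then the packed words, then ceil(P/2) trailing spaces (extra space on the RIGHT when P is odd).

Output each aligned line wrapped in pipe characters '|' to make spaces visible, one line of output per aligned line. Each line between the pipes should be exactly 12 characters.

Answer: | year metal |
| ocean rock |
| year black |
| green car  |
|    two     |
| television |
| run number |
|   quick    |

Derivation:
Line 1: ['year', 'metal'] (min_width=10, slack=2)
Line 2: ['ocean', 'rock'] (min_width=10, slack=2)
Line 3: ['year', 'black'] (min_width=10, slack=2)
Line 4: ['green', 'car'] (min_width=9, slack=3)
Line 5: ['two'] (min_width=3, slack=9)
Line 6: ['television'] (min_width=10, slack=2)
Line 7: ['run', 'number'] (min_width=10, slack=2)
Line 8: ['quick'] (min_width=5, slack=7)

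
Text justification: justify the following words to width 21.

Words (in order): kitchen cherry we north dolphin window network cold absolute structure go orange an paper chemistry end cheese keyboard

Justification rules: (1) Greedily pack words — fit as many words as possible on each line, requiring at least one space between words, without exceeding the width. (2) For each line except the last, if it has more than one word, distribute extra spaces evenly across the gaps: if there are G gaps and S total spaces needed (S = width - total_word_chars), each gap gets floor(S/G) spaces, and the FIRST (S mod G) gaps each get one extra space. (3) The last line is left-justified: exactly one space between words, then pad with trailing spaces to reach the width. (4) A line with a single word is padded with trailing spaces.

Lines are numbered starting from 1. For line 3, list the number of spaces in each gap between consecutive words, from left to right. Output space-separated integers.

Answer: 1 1

Derivation:
Line 1: ['kitchen', 'cherry', 'we'] (min_width=17, slack=4)
Line 2: ['north', 'dolphin', 'window'] (min_width=20, slack=1)
Line 3: ['network', 'cold', 'absolute'] (min_width=21, slack=0)
Line 4: ['structure', 'go', 'orange'] (min_width=19, slack=2)
Line 5: ['an', 'paper', 'chemistry'] (min_width=18, slack=3)
Line 6: ['end', 'cheese', 'keyboard'] (min_width=19, slack=2)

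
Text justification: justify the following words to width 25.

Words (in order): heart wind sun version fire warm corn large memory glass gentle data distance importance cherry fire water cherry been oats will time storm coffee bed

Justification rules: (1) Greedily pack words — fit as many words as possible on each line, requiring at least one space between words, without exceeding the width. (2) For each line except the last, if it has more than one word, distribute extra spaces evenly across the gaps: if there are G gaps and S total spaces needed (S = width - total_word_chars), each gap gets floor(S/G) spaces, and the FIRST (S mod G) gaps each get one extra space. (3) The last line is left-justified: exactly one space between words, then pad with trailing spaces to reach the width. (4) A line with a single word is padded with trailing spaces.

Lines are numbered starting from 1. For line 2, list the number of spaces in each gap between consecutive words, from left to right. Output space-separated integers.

Answer: 3 3 2

Derivation:
Line 1: ['heart', 'wind', 'sun', 'version'] (min_width=22, slack=3)
Line 2: ['fire', 'warm', 'corn', 'large'] (min_width=20, slack=5)
Line 3: ['memory', 'glass', 'gentle', 'data'] (min_width=24, slack=1)
Line 4: ['distance', 'importance'] (min_width=19, slack=6)
Line 5: ['cherry', 'fire', 'water', 'cherry'] (min_width=24, slack=1)
Line 6: ['been', 'oats', 'will', 'time', 'storm'] (min_width=25, slack=0)
Line 7: ['coffee', 'bed'] (min_width=10, slack=15)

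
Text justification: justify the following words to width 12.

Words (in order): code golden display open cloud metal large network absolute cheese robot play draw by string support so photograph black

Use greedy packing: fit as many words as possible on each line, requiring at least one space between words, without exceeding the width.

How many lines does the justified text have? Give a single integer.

Line 1: ['code', 'golden'] (min_width=11, slack=1)
Line 2: ['display', 'open'] (min_width=12, slack=0)
Line 3: ['cloud', 'metal'] (min_width=11, slack=1)
Line 4: ['large'] (min_width=5, slack=7)
Line 5: ['network'] (min_width=7, slack=5)
Line 6: ['absolute'] (min_width=8, slack=4)
Line 7: ['cheese', 'robot'] (min_width=12, slack=0)
Line 8: ['play', 'draw', 'by'] (min_width=12, slack=0)
Line 9: ['string'] (min_width=6, slack=6)
Line 10: ['support', 'so'] (min_width=10, slack=2)
Line 11: ['photograph'] (min_width=10, slack=2)
Line 12: ['black'] (min_width=5, slack=7)
Total lines: 12

Answer: 12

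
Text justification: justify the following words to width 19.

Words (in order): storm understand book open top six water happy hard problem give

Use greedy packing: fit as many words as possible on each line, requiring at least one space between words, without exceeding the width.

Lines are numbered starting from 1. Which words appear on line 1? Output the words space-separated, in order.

Answer: storm understand

Derivation:
Line 1: ['storm', 'understand'] (min_width=16, slack=3)
Line 2: ['book', 'open', 'top', 'six'] (min_width=17, slack=2)
Line 3: ['water', 'happy', 'hard'] (min_width=16, slack=3)
Line 4: ['problem', 'give'] (min_width=12, slack=7)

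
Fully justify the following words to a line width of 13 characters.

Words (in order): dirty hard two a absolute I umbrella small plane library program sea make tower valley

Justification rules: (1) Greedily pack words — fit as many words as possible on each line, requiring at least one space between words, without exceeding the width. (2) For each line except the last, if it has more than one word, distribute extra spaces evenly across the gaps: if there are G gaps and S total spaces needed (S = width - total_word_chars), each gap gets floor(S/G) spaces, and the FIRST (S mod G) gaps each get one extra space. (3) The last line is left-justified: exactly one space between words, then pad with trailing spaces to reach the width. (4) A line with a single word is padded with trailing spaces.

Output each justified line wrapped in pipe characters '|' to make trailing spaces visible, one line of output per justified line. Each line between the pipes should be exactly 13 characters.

Answer: |dirty    hard|
|two         a|
|absolute    I|
|umbrella     |
|small   plane|
|library      |
|program   sea|
|make    tower|
|valley       |

Derivation:
Line 1: ['dirty', 'hard'] (min_width=10, slack=3)
Line 2: ['two', 'a'] (min_width=5, slack=8)
Line 3: ['absolute', 'I'] (min_width=10, slack=3)
Line 4: ['umbrella'] (min_width=8, slack=5)
Line 5: ['small', 'plane'] (min_width=11, slack=2)
Line 6: ['library'] (min_width=7, slack=6)
Line 7: ['program', 'sea'] (min_width=11, slack=2)
Line 8: ['make', 'tower'] (min_width=10, slack=3)
Line 9: ['valley'] (min_width=6, slack=7)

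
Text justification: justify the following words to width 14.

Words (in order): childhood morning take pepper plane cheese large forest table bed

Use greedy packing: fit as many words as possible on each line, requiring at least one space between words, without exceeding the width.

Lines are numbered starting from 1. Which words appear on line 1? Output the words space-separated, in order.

Line 1: ['childhood'] (min_width=9, slack=5)
Line 2: ['morning', 'take'] (min_width=12, slack=2)
Line 3: ['pepper', 'plane'] (min_width=12, slack=2)
Line 4: ['cheese', 'large'] (min_width=12, slack=2)
Line 5: ['forest', 'table'] (min_width=12, slack=2)
Line 6: ['bed'] (min_width=3, slack=11)

Answer: childhood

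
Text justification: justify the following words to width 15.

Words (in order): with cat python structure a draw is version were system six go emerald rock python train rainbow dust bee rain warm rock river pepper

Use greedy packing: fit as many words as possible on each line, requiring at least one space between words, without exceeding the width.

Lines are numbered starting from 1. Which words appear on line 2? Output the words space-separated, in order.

Line 1: ['with', 'cat', 'python'] (min_width=15, slack=0)
Line 2: ['structure', 'a'] (min_width=11, slack=4)
Line 3: ['draw', 'is', 'version'] (min_width=15, slack=0)
Line 4: ['were', 'system', 'six'] (min_width=15, slack=0)
Line 5: ['go', 'emerald', 'rock'] (min_width=15, slack=0)
Line 6: ['python', 'train'] (min_width=12, slack=3)
Line 7: ['rainbow', 'dust'] (min_width=12, slack=3)
Line 8: ['bee', 'rain', 'warm'] (min_width=13, slack=2)
Line 9: ['rock', 'river'] (min_width=10, slack=5)
Line 10: ['pepper'] (min_width=6, slack=9)

Answer: structure a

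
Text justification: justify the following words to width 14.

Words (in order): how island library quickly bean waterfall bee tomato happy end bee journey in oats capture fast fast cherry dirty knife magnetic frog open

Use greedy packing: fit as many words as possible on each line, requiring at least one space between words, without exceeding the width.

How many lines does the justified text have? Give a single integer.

Line 1: ['how', 'island'] (min_width=10, slack=4)
Line 2: ['library'] (min_width=7, slack=7)
Line 3: ['quickly', 'bean'] (min_width=12, slack=2)
Line 4: ['waterfall', 'bee'] (min_width=13, slack=1)
Line 5: ['tomato', 'happy'] (min_width=12, slack=2)
Line 6: ['end', 'bee'] (min_width=7, slack=7)
Line 7: ['journey', 'in'] (min_width=10, slack=4)
Line 8: ['oats', 'capture'] (min_width=12, slack=2)
Line 9: ['fast', 'fast'] (min_width=9, slack=5)
Line 10: ['cherry', 'dirty'] (min_width=12, slack=2)
Line 11: ['knife', 'magnetic'] (min_width=14, slack=0)
Line 12: ['frog', 'open'] (min_width=9, slack=5)
Total lines: 12

Answer: 12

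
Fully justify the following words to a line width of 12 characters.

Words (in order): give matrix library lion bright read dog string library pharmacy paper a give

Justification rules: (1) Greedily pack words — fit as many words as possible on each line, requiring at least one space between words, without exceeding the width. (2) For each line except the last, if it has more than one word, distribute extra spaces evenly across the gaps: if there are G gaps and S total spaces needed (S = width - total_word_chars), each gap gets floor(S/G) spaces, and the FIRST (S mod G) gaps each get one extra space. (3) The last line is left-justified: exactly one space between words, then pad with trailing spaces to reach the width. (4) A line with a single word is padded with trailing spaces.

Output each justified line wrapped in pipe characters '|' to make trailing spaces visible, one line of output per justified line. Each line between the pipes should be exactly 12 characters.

Line 1: ['give', 'matrix'] (min_width=11, slack=1)
Line 2: ['library', 'lion'] (min_width=12, slack=0)
Line 3: ['bright', 'read'] (min_width=11, slack=1)
Line 4: ['dog', 'string'] (min_width=10, slack=2)
Line 5: ['library'] (min_width=7, slack=5)
Line 6: ['pharmacy'] (min_width=8, slack=4)
Line 7: ['paper', 'a', 'give'] (min_width=12, slack=0)

Answer: |give  matrix|
|library lion|
|bright  read|
|dog   string|
|library     |
|pharmacy    |
|paper a give|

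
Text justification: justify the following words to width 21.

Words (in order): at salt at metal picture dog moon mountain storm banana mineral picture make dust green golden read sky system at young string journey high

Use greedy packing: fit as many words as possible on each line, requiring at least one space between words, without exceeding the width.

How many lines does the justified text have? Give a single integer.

Line 1: ['at', 'salt', 'at', 'metal'] (min_width=16, slack=5)
Line 2: ['picture', 'dog', 'moon'] (min_width=16, slack=5)
Line 3: ['mountain', 'storm', 'banana'] (min_width=21, slack=0)
Line 4: ['mineral', 'picture', 'make'] (min_width=20, slack=1)
Line 5: ['dust', 'green', 'golden'] (min_width=17, slack=4)
Line 6: ['read', 'sky', 'system', 'at'] (min_width=18, slack=3)
Line 7: ['young', 'string', 'journey'] (min_width=20, slack=1)
Line 8: ['high'] (min_width=4, slack=17)
Total lines: 8

Answer: 8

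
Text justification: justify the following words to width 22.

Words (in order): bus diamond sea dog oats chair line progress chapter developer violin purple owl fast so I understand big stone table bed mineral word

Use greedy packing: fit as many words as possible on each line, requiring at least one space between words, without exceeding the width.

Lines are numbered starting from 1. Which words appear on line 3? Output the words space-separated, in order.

Line 1: ['bus', 'diamond', 'sea', 'dog'] (min_width=19, slack=3)
Line 2: ['oats', 'chair', 'line'] (min_width=15, slack=7)
Line 3: ['progress', 'chapter'] (min_width=16, slack=6)
Line 4: ['developer', 'violin'] (min_width=16, slack=6)
Line 5: ['purple', 'owl', 'fast', 'so', 'I'] (min_width=20, slack=2)
Line 6: ['understand', 'big', 'stone'] (min_width=20, slack=2)
Line 7: ['table', 'bed', 'mineral', 'word'] (min_width=22, slack=0)

Answer: progress chapter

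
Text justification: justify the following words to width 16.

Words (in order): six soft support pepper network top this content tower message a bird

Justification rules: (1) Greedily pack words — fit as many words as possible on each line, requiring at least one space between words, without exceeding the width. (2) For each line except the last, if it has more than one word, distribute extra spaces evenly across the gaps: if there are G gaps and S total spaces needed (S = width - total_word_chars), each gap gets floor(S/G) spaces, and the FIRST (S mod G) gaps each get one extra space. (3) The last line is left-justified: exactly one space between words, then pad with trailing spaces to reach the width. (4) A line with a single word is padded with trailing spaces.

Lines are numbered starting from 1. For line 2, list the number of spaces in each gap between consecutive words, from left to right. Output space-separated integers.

Answer: 3

Derivation:
Line 1: ['six', 'soft', 'support'] (min_width=16, slack=0)
Line 2: ['pepper', 'network'] (min_width=14, slack=2)
Line 3: ['top', 'this', 'content'] (min_width=16, slack=0)
Line 4: ['tower', 'message', 'a'] (min_width=15, slack=1)
Line 5: ['bird'] (min_width=4, slack=12)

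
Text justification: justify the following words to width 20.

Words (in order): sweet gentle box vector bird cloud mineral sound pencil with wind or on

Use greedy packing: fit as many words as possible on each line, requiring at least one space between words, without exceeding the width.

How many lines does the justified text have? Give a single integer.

Answer: 4

Derivation:
Line 1: ['sweet', 'gentle', 'box'] (min_width=16, slack=4)
Line 2: ['vector', 'bird', 'cloud'] (min_width=17, slack=3)
Line 3: ['mineral', 'sound', 'pencil'] (min_width=20, slack=0)
Line 4: ['with', 'wind', 'or', 'on'] (min_width=15, slack=5)
Total lines: 4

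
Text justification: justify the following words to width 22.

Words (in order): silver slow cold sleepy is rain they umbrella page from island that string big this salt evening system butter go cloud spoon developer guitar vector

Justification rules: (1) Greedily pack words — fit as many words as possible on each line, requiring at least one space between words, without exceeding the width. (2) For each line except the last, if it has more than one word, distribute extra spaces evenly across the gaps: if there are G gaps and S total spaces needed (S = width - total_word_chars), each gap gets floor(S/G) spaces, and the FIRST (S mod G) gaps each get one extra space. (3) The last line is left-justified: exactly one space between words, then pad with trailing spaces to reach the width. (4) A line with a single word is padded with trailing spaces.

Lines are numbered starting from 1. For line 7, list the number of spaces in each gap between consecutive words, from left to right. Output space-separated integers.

Line 1: ['silver', 'slow', 'cold'] (min_width=16, slack=6)
Line 2: ['sleepy', 'is', 'rain', 'they'] (min_width=19, slack=3)
Line 3: ['umbrella', 'page', 'from'] (min_width=18, slack=4)
Line 4: ['island', 'that', 'string', 'big'] (min_width=22, slack=0)
Line 5: ['this', 'salt', 'evening'] (min_width=17, slack=5)
Line 6: ['system', 'butter', 'go', 'cloud'] (min_width=22, slack=0)
Line 7: ['spoon', 'developer', 'guitar'] (min_width=22, slack=0)
Line 8: ['vector'] (min_width=6, slack=16)

Answer: 1 1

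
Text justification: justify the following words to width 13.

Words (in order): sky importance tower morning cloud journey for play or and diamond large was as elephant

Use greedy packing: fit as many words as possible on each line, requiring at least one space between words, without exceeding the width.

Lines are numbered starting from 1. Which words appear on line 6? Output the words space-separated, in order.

Answer: and diamond

Derivation:
Line 1: ['sky'] (min_width=3, slack=10)
Line 2: ['importance'] (min_width=10, slack=3)
Line 3: ['tower', 'morning'] (min_width=13, slack=0)
Line 4: ['cloud', 'journey'] (min_width=13, slack=0)
Line 5: ['for', 'play', 'or'] (min_width=11, slack=2)
Line 6: ['and', 'diamond'] (min_width=11, slack=2)
Line 7: ['large', 'was', 'as'] (min_width=12, slack=1)
Line 8: ['elephant'] (min_width=8, slack=5)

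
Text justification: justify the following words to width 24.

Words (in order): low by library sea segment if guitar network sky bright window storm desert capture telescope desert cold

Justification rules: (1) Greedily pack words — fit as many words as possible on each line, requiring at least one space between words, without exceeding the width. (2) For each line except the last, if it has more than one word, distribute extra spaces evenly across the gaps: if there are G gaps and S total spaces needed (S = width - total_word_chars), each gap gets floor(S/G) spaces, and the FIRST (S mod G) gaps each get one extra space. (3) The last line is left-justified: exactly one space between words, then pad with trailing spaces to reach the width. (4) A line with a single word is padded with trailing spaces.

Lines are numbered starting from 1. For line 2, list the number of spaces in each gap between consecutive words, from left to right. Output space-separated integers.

Line 1: ['low', 'by', 'library', 'sea'] (min_width=18, slack=6)
Line 2: ['segment', 'if', 'guitar'] (min_width=17, slack=7)
Line 3: ['network', 'sky', 'bright'] (min_width=18, slack=6)
Line 4: ['window', 'storm', 'desert'] (min_width=19, slack=5)
Line 5: ['capture', 'telescope', 'desert'] (min_width=24, slack=0)
Line 6: ['cold'] (min_width=4, slack=20)

Answer: 5 4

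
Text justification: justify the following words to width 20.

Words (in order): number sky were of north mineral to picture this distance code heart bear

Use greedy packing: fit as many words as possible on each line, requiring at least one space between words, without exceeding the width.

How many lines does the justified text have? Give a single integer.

Answer: 5

Derivation:
Line 1: ['number', 'sky', 'were', 'of'] (min_width=18, slack=2)
Line 2: ['north', 'mineral', 'to'] (min_width=16, slack=4)
Line 3: ['picture', 'this'] (min_width=12, slack=8)
Line 4: ['distance', 'code', 'heart'] (min_width=19, slack=1)
Line 5: ['bear'] (min_width=4, slack=16)
Total lines: 5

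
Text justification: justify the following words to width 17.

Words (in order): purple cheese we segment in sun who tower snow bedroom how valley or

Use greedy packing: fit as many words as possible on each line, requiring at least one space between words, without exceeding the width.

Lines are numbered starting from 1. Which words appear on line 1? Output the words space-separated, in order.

Answer: purple cheese we

Derivation:
Line 1: ['purple', 'cheese', 'we'] (min_width=16, slack=1)
Line 2: ['segment', 'in', 'sun'] (min_width=14, slack=3)
Line 3: ['who', 'tower', 'snow'] (min_width=14, slack=3)
Line 4: ['bedroom', 'how'] (min_width=11, slack=6)
Line 5: ['valley', 'or'] (min_width=9, slack=8)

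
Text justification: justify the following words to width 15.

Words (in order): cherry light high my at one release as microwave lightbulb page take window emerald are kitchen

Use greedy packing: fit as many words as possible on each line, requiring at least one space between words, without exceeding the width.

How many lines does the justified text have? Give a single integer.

Line 1: ['cherry', 'light'] (min_width=12, slack=3)
Line 2: ['high', 'my', 'at', 'one'] (min_width=14, slack=1)
Line 3: ['release', 'as'] (min_width=10, slack=5)
Line 4: ['microwave'] (min_width=9, slack=6)
Line 5: ['lightbulb', 'page'] (min_width=14, slack=1)
Line 6: ['take', 'window'] (min_width=11, slack=4)
Line 7: ['emerald', 'are'] (min_width=11, slack=4)
Line 8: ['kitchen'] (min_width=7, slack=8)
Total lines: 8

Answer: 8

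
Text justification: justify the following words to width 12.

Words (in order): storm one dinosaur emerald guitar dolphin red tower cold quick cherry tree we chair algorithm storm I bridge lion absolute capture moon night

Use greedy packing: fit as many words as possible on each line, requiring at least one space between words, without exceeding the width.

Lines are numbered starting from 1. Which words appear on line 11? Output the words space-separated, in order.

Line 1: ['storm', 'one'] (min_width=9, slack=3)
Line 2: ['dinosaur'] (min_width=8, slack=4)
Line 3: ['emerald'] (min_width=7, slack=5)
Line 4: ['guitar'] (min_width=6, slack=6)
Line 5: ['dolphin', 'red'] (min_width=11, slack=1)
Line 6: ['tower', 'cold'] (min_width=10, slack=2)
Line 7: ['quick', 'cherry'] (min_width=12, slack=0)
Line 8: ['tree', 'we'] (min_width=7, slack=5)
Line 9: ['chair'] (min_width=5, slack=7)
Line 10: ['algorithm'] (min_width=9, slack=3)
Line 11: ['storm', 'I'] (min_width=7, slack=5)
Line 12: ['bridge', 'lion'] (min_width=11, slack=1)
Line 13: ['absolute'] (min_width=8, slack=4)
Line 14: ['capture', 'moon'] (min_width=12, slack=0)
Line 15: ['night'] (min_width=5, slack=7)

Answer: storm I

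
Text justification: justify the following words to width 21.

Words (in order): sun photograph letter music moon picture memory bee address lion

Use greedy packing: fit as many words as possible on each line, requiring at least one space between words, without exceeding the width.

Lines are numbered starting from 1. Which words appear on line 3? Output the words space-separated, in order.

Answer: memory bee address

Derivation:
Line 1: ['sun', 'photograph', 'letter'] (min_width=21, slack=0)
Line 2: ['music', 'moon', 'picture'] (min_width=18, slack=3)
Line 3: ['memory', 'bee', 'address'] (min_width=18, slack=3)
Line 4: ['lion'] (min_width=4, slack=17)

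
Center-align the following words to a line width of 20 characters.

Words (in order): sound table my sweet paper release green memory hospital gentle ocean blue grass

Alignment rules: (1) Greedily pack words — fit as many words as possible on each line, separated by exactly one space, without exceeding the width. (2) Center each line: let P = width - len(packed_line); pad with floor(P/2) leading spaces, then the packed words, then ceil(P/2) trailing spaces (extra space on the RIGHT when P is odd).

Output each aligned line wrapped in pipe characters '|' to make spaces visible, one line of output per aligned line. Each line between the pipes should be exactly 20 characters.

Line 1: ['sound', 'table', 'my', 'sweet'] (min_width=20, slack=0)
Line 2: ['paper', 'release', 'green'] (min_width=19, slack=1)
Line 3: ['memory', 'hospital'] (min_width=15, slack=5)
Line 4: ['gentle', 'ocean', 'blue'] (min_width=17, slack=3)
Line 5: ['grass'] (min_width=5, slack=15)

Answer: |sound table my sweet|
|paper release green |
|  memory hospital   |
| gentle ocean blue  |
|       grass        |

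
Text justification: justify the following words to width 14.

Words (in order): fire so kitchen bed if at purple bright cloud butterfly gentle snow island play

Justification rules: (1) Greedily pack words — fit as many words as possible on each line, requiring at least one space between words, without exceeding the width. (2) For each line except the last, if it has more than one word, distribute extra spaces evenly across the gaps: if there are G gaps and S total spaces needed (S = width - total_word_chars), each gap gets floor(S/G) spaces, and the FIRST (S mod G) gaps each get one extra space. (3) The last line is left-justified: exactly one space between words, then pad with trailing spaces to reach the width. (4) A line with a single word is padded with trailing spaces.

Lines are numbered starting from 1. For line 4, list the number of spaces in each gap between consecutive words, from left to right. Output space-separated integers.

Answer: 3

Derivation:
Line 1: ['fire', 'so'] (min_width=7, slack=7)
Line 2: ['kitchen', 'bed', 'if'] (min_width=14, slack=0)
Line 3: ['at', 'purple'] (min_width=9, slack=5)
Line 4: ['bright', 'cloud'] (min_width=12, slack=2)
Line 5: ['butterfly'] (min_width=9, slack=5)
Line 6: ['gentle', 'snow'] (min_width=11, slack=3)
Line 7: ['island', 'play'] (min_width=11, slack=3)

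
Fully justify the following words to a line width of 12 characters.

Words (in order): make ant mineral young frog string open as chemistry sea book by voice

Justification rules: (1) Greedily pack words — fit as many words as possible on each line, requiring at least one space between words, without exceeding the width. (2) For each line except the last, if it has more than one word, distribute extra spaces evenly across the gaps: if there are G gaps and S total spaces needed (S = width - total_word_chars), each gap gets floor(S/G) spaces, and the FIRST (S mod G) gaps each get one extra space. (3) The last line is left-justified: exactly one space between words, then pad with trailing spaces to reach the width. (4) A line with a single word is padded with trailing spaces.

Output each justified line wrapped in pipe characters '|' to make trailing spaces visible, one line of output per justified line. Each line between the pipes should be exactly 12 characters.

Line 1: ['make', 'ant'] (min_width=8, slack=4)
Line 2: ['mineral'] (min_width=7, slack=5)
Line 3: ['young', 'frog'] (min_width=10, slack=2)
Line 4: ['string', 'open'] (min_width=11, slack=1)
Line 5: ['as', 'chemistry'] (min_width=12, slack=0)
Line 6: ['sea', 'book', 'by'] (min_width=11, slack=1)
Line 7: ['voice'] (min_width=5, slack=7)

Answer: |make     ant|
|mineral     |
|young   frog|
|string  open|
|as chemistry|
|sea  book by|
|voice       |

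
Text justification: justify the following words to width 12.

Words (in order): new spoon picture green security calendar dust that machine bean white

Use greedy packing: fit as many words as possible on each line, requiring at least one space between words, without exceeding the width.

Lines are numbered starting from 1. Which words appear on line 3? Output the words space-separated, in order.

Answer: green

Derivation:
Line 1: ['new', 'spoon'] (min_width=9, slack=3)
Line 2: ['picture'] (min_width=7, slack=5)
Line 3: ['green'] (min_width=5, slack=7)
Line 4: ['security'] (min_width=8, slack=4)
Line 5: ['calendar'] (min_width=8, slack=4)
Line 6: ['dust', 'that'] (min_width=9, slack=3)
Line 7: ['machine', 'bean'] (min_width=12, slack=0)
Line 8: ['white'] (min_width=5, slack=7)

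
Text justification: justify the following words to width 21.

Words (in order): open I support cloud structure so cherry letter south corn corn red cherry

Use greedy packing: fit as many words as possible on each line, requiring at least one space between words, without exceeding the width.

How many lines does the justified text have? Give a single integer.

Line 1: ['open', 'I', 'support', 'cloud'] (min_width=20, slack=1)
Line 2: ['structure', 'so', 'cherry'] (min_width=19, slack=2)
Line 3: ['letter', 'south', 'corn'] (min_width=17, slack=4)
Line 4: ['corn', 'red', 'cherry'] (min_width=15, slack=6)
Total lines: 4

Answer: 4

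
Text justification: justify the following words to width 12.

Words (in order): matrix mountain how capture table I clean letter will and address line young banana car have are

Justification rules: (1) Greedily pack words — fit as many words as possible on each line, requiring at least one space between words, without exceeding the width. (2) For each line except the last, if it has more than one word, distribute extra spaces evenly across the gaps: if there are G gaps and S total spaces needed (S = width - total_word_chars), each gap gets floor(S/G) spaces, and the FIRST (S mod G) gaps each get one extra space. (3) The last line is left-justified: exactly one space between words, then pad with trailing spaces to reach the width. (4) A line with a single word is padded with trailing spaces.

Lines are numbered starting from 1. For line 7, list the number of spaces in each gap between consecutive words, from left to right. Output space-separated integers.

Answer: 1

Derivation:
Line 1: ['matrix'] (min_width=6, slack=6)
Line 2: ['mountain', 'how'] (min_width=12, slack=0)
Line 3: ['capture'] (min_width=7, slack=5)
Line 4: ['table', 'I'] (min_width=7, slack=5)
Line 5: ['clean', 'letter'] (min_width=12, slack=0)
Line 6: ['will', 'and'] (min_width=8, slack=4)
Line 7: ['address', 'line'] (min_width=12, slack=0)
Line 8: ['young', 'banana'] (min_width=12, slack=0)
Line 9: ['car', 'have', 'are'] (min_width=12, slack=0)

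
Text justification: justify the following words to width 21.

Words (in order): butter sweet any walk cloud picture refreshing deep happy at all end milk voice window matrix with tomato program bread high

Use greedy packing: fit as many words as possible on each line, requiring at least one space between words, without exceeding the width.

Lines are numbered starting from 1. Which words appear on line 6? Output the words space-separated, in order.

Line 1: ['butter', 'sweet', 'any', 'walk'] (min_width=21, slack=0)
Line 2: ['cloud', 'picture'] (min_width=13, slack=8)
Line 3: ['refreshing', 'deep', 'happy'] (min_width=21, slack=0)
Line 4: ['at', 'all', 'end', 'milk', 'voice'] (min_width=21, slack=0)
Line 5: ['window', 'matrix', 'with'] (min_width=18, slack=3)
Line 6: ['tomato', 'program', 'bread'] (min_width=20, slack=1)
Line 7: ['high'] (min_width=4, slack=17)

Answer: tomato program bread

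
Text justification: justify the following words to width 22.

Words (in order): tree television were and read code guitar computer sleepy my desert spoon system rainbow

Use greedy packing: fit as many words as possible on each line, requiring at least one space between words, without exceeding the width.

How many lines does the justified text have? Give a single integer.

Line 1: ['tree', 'television', 'were'] (min_width=20, slack=2)
Line 2: ['and', 'read', 'code', 'guitar'] (min_width=20, slack=2)
Line 3: ['computer', 'sleepy', 'my'] (min_width=18, slack=4)
Line 4: ['desert', 'spoon', 'system'] (min_width=19, slack=3)
Line 5: ['rainbow'] (min_width=7, slack=15)
Total lines: 5

Answer: 5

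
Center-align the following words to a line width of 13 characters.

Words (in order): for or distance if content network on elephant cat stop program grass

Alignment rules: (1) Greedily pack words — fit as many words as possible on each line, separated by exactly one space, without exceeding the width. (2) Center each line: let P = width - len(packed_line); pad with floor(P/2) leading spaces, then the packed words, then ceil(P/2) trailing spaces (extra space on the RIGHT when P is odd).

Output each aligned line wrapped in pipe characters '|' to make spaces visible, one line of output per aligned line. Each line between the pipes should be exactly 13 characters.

Line 1: ['for', 'or'] (min_width=6, slack=7)
Line 2: ['distance', 'if'] (min_width=11, slack=2)
Line 3: ['content'] (min_width=7, slack=6)
Line 4: ['network', 'on'] (min_width=10, slack=3)
Line 5: ['elephant', 'cat'] (min_width=12, slack=1)
Line 6: ['stop', 'program'] (min_width=12, slack=1)
Line 7: ['grass'] (min_width=5, slack=8)

Answer: |   for or    |
| distance if |
|   content   |
| network on  |
|elephant cat |
|stop program |
|    grass    |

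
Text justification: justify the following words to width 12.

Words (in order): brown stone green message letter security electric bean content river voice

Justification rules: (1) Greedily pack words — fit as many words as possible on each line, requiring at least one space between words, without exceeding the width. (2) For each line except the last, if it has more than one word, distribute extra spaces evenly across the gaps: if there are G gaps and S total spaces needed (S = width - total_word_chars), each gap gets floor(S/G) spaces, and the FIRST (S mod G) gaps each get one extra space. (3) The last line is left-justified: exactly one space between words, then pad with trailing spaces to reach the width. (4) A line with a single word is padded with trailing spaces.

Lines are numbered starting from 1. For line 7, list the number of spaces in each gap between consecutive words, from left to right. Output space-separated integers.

Answer: 1

Derivation:
Line 1: ['brown', 'stone'] (min_width=11, slack=1)
Line 2: ['green'] (min_width=5, slack=7)
Line 3: ['message'] (min_width=7, slack=5)
Line 4: ['letter'] (min_width=6, slack=6)
Line 5: ['security'] (min_width=8, slack=4)
Line 6: ['electric'] (min_width=8, slack=4)
Line 7: ['bean', 'content'] (min_width=12, slack=0)
Line 8: ['river', 'voice'] (min_width=11, slack=1)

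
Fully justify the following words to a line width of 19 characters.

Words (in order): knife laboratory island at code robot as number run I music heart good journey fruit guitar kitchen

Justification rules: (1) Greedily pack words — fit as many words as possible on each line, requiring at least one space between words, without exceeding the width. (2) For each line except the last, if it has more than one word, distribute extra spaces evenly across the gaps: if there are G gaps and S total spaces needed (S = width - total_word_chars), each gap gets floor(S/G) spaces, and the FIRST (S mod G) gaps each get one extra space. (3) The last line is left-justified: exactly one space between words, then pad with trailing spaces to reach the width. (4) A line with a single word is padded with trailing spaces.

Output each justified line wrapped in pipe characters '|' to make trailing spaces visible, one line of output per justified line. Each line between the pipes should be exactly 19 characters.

Answer: |knife    laboratory|
|island    at   code|
|robot as number run|
|I  music heart good|
|journey       fruit|
|guitar kitchen     |

Derivation:
Line 1: ['knife', 'laboratory'] (min_width=16, slack=3)
Line 2: ['island', 'at', 'code'] (min_width=14, slack=5)
Line 3: ['robot', 'as', 'number', 'run'] (min_width=19, slack=0)
Line 4: ['I', 'music', 'heart', 'good'] (min_width=18, slack=1)
Line 5: ['journey', 'fruit'] (min_width=13, slack=6)
Line 6: ['guitar', 'kitchen'] (min_width=14, slack=5)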